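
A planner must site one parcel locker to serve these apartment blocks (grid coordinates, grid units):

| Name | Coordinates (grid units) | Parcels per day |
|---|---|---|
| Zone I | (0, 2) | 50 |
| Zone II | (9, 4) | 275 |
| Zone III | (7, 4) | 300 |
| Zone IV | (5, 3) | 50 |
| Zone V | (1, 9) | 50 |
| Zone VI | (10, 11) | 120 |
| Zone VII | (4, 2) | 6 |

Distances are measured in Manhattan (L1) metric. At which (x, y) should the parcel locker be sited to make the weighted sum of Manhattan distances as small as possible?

Manhattan distance separates: Σwᵢ(|x−xᵢ|+|y−yᵢ|) = Σwᵢ|x−xᵢ| + Σwᵢ|y−yᵢ|, so x and y are optimised independently as 1-D weighted medians.
Total weight W = 851; half = 425.5.
x-coordinate, sorted with cumulative weight:
  x=0 (Zone I, w=50) cum 50
  x=1 (Zone V, w=50) cum 100
  x=4 (Zone VII, w=6) cum 106
  x=5 (Zone IV, w=50) cum 156
  x=7 (Zone III, w=300) cum 456  ← median
  x=9 (Zone II, w=275) cum 731
  x=10 (Zone VI, w=120) cum 851
⇒ x* = 7
y-coordinate, sorted with cumulative weight:
  y=2 (Zone I, w=50) cum 50
  y=2 (Zone VII, w=6) cum 56
  y=3 (Zone IV, w=50) cum 106
  y=4 (Zone II, w=275) cum 381
  y=4 (Zone III, w=300) cum 681  ← median
  y=9 (Zone V, w=50) cum 731
  y=11 (Zone VI, w=120) cum 851
⇒ y* = 4

(7, 4)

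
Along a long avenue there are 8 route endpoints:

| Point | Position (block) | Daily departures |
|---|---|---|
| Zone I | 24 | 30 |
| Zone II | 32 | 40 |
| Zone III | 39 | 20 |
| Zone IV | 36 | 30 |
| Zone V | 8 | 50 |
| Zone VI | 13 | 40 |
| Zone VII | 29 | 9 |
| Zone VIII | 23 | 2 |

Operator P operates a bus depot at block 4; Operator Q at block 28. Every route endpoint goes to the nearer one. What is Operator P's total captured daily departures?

The indifferent point is the midpoint (4+28)/2 = 16; route endpoints left of it (closer to Operator P at 4) go to Operator P, those right go to Operator Q.
  Zone V at 8 (w=50) → Operator P
  Zone VI at 13 (w=40) → Operator P
  Zone VIII at 23 (w=2) → Operator Q
  Zone I at 24 (w=30) → Operator Q
  Zone VII at 29 (w=9) → Operator Q
  Zone II at 32 (w=40) → Operator Q
  Zone IV at 36 (w=30) → Operator Q
  Zone III at 39 (w=20) → Operator Q
Operator P captures 90; Operator Q captures 131.

90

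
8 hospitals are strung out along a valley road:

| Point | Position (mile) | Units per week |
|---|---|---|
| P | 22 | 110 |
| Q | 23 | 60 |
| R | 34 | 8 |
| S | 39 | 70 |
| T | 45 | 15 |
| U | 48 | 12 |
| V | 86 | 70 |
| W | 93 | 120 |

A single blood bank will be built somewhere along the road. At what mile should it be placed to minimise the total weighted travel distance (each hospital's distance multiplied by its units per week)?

x = 39

For a sum of weighted absolute distances on a line, the optimum is the weighted median (not the mean). Total weight W = 465; half-weight = 232.5.
Sort by position and accumulate weight:
  mile 22 (P, w=110) → cum 110
  mile 23 (Q, w=60) → cum 170
  mile 34 (R, w=8) → cum 178
  mile 39 (S, w=70) → cum 248  ≥ 232.5 → median here
  mile 45 (T, w=15) → cum 263
  mile 48 (U, w=12) → cum 275
  mile 86 (V, w=70) → cum 345
  mile 93 (W, w=120) → cum 465
Optimal location: mile 39.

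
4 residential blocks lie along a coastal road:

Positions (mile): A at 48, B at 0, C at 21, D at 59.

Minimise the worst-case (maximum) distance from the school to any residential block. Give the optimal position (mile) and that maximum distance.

The 1-center on a line is the midpoint of the two extreme points: leftmost at 0, rightmost at 59.
Optimal location = (0 + 59)/2 = 29.5; maximum distance = (59 − 0)/2 = 29.5.

location 29.5, max distance 29.5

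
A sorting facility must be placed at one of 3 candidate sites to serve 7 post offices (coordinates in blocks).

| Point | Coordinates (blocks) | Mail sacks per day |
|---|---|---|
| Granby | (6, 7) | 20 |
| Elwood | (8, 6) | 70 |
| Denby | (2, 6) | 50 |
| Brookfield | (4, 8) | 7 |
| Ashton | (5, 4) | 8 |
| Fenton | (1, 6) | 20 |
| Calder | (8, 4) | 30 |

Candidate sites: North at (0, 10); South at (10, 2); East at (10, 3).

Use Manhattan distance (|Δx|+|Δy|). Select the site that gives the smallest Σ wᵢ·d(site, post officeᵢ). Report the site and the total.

Total weighted distance at each candidate:
  North (0, 10): total = 1970
  South (10, 2): total = 1720
  East (10, 3): total = 1515
Minimum is at East with total 1515 blocks.

East, total 1515 blocks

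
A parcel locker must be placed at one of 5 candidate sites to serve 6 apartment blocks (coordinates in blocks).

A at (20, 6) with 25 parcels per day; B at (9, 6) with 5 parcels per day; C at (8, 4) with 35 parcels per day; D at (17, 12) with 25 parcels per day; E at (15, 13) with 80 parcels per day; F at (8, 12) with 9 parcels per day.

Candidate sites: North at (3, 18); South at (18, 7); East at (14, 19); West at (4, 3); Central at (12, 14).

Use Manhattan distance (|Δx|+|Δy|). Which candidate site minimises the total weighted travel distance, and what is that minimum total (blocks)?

Central, total 1494 blocks

Total weighted distance at each candidate:
  North (3, 18): total = 3439
  South (18, 7): total = 1585
  East (14, 19): total = 2227
  West (4, 3): total = 3037
  Central (12, 14): total = 1494
Minimum is at Central with total 1494 blocks.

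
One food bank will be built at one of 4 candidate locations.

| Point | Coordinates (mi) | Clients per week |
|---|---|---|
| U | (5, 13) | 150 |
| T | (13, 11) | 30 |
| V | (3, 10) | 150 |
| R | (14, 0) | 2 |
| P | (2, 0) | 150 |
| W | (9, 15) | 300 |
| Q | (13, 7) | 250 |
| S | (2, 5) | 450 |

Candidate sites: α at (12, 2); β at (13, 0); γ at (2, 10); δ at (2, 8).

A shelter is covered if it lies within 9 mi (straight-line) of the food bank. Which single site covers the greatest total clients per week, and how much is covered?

Coverage radius r = 9 mi; a point is covered iff (Δx)²+(Δy)² ≤ 9² = 81.
  α (12, 2): covers {R, Q} → 252
  β (13, 0): covers {R, Q} → 252
  γ (2, 10): covers {U, V, W, S} → 1050
  δ (2, 8): covers {U, V, P, S} → 900
Maximum coverage at γ: 1050 clients per week.

γ, covering 1050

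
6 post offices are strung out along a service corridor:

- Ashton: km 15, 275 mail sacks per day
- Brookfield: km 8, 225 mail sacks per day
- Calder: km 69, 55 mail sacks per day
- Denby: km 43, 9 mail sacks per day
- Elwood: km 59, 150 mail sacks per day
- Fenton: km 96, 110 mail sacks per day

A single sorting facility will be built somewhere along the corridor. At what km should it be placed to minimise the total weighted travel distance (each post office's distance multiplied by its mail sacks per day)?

x = 15

For a sum of weighted absolute distances on a line, the optimum is the weighted median (not the mean). Total weight W = 824; half-weight = 412.
Sort by position and accumulate weight:
  km 8 (Brookfield, w=225) → cum 225
  km 15 (Ashton, w=275) → cum 500  ≥ 412 → median here
  km 43 (Denby, w=9) → cum 509
  km 59 (Elwood, w=150) → cum 659
  km 69 (Calder, w=55) → cum 714
  km 96 (Fenton, w=110) → cum 824
Optimal location: km 15.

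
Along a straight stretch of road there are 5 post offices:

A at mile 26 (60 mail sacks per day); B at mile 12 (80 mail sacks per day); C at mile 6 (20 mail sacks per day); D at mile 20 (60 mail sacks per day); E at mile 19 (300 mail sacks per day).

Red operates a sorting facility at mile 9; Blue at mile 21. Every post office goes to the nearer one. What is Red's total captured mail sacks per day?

100

The indifferent point is the midpoint (9+21)/2 = 15; post offices left of it (closer to Red at 9) go to Red, those right go to Blue.
  C at 6 (w=20) → Red
  B at 12 (w=80) → Red
  E at 19 (w=300) → Blue
  D at 20 (w=60) → Blue
  A at 26 (w=60) → Blue
Red captures 100; Blue captures 420.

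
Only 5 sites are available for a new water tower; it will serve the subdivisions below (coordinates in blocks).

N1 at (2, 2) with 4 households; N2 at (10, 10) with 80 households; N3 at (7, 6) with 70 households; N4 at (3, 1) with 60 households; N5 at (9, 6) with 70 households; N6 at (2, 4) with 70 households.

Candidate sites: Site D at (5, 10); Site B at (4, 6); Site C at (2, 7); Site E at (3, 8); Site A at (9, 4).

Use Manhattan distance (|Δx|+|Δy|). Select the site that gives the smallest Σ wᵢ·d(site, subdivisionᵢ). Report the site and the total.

Total weighted distance at each candidate:
  Site D (5, 10): total = 2714
  Site B (4, 6): total = 2024
  Site C (2, 7): total = 2510
  Site E (3, 8): total = 2498
  Site A (9, 4): total = 2046
Minimum is at Site B with total 2024 blocks.

Site B, total 2024 blocks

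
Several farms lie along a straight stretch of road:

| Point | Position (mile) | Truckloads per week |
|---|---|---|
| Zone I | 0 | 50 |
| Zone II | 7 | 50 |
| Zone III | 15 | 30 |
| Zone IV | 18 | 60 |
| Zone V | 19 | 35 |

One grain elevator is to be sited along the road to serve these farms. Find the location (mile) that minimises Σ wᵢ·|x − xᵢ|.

For a sum of weighted absolute distances on a line, the optimum is the weighted median (not the mean). Total weight W = 225; half-weight = 112.5.
Sort by position and accumulate weight:
  mile 0 (Zone I, w=50) → cum 50
  mile 7 (Zone II, w=50) → cum 100
  mile 15 (Zone III, w=30) → cum 130  ≥ 112.5 → median here
  mile 18 (Zone IV, w=60) → cum 190
  mile 19 (Zone V, w=35) → cum 225
Optimal location: mile 15.

x = 15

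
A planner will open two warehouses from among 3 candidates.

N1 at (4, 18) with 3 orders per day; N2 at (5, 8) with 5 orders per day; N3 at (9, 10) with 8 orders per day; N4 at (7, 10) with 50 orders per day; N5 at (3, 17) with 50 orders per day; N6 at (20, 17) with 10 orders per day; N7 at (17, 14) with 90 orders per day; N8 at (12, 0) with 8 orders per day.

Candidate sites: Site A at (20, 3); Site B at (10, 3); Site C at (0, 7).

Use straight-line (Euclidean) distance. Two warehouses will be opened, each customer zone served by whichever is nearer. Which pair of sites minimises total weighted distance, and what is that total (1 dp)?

Evaluate every pair (each demand assigned to the nearer of the two):
  {Site A, Site C}: total = 2273.8
  {Site B, Site C}: total = 2394.3
  {Site A, Site B}: total = 2498.8
Best pair: {Site A, Site C} with total 2273.8.

{Site A, Site C}, total 2273.8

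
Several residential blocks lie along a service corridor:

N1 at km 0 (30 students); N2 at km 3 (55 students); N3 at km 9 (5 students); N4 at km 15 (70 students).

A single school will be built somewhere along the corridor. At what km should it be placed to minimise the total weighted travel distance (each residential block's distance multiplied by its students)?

x = 3

For a sum of weighted absolute distances on a line, the optimum is the weighted median (not the mean). Total weight W = 160; half-weight = 80.
Sort by position and accumulate weight:
  km 0 (N1, w=30) → cum 30
  km 3 (N2, w=55) → cum 85  ≥ 80 → median here
  km 9 (N3, w=5) → cum 90
  km 15 (N4, w=70) → cum 160
Optimal location: km 3.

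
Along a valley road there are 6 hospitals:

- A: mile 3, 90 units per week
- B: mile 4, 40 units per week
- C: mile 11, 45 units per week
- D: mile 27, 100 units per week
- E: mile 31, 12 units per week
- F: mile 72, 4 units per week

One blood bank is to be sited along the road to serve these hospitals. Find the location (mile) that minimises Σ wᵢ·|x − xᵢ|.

x = 11

For a sum of weighted absolute distances on a line, the optimum is the weighted median (not the mean). Total weight W = 291; half-weight = 145.5.
Sort by position and accumulate weight:
  mile 3 (A, w=90) → cum 90
  mile 4 (B, w=40) → cum 130
  mile 11 (C, w=45) → cum 175  ≥ 145.5 → median here
  mile 27 (D, w=100) → cum 275
  mile 31 (E, w=12) → cum 287
  mile 72 (F, w=4) → cum 291
Optimal location: mile 11.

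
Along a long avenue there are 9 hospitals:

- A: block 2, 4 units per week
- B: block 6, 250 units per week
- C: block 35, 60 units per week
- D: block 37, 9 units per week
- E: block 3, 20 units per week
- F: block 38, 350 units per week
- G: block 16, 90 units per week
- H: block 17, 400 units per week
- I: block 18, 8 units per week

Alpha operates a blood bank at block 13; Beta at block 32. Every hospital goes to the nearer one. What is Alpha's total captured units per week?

772

The indifferent point is the midpoint (13+32)/2 = 22.5; hospitals left of it (closer to Alpha at 13) go to Alpha, those right go to Beta.
  A at 2 (w=4) → Alpha
  E at 3 (w=20) → Alpha
  B at 6 (w=250) → Alpha
  G at 16 (w=90) → Alpha
  H at 17 (w=400) → Alpha
  I at 18 (w=8) → Alpha
  C at 35 (w=60) → Beta
  D at 37 (w=9) → Beta
  F at 38 (w=350) → Beta
Alpha captures 772; Beta captures 419.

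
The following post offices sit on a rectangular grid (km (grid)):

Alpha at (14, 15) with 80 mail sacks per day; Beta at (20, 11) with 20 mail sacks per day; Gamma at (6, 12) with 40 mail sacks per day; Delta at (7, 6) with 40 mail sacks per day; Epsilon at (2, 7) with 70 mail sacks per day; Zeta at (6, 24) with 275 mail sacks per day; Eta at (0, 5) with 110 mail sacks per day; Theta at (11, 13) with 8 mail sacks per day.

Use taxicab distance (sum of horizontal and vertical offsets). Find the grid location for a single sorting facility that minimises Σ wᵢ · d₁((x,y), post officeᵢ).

Manhattan distance separates: Σwᵢ(|x−xᵢ|+|y−yᵢ|) = Σwᵢ|x−xᵢ| + Σwᵢ|y−yᵢ|, so x and y are optimised independently as 1-D weighted medians.
Total weight W = 643; half = 321.5.
x-coordinate, sorted with cumulative weight:
  x=0 (Eta, w=110) cum 110
  x=2 (Epsilon, w=70) cum 180
  x=6 (Gamma, w=40) cum 220
  x=6 (Zeta, w=275) cum 495  ← median
  x=7 (Delta, w=40) cum 535
  x=11 (Theta, w=8) cum 543
  x=14 (Alpha, w=80) cum 623
  x=20 (Beta, w=20) cum 643
⇒ x* = 6
y-coordinate, sorted with cumulative weight:
  y=5 (Eta, w=110) cum 110
  y=6 (Delta, w=40) cum 150
  y=7 (Epsilon, w=70) cum 220
  y=11 (Beta, w=20) cum 240
  y=12 (Gamma, w=40) cum 280
  y=13 (Theta, w=8) cum 288
  y=15 (Alpha, w=80) cum 368  ← median
  y=24 (Zeta, w=275) cum 643
⇒ y* = 15

(6, 15)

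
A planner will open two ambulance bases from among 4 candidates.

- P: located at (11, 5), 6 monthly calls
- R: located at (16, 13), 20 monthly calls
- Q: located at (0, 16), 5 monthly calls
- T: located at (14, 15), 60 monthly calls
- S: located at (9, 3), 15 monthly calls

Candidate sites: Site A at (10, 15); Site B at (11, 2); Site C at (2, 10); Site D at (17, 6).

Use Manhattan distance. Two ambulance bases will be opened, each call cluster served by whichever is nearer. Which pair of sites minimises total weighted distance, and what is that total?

Evaluate every pair (each demand assigned to the nearer of the two):
  {Site A, Site B}: total = 518
  {Site A, Site D}: total = 662
  {Site A, Site C}: total = 701
  {Site B, Site D}: total = 1068
  {Site C, Site D}: total = 1127
  {Site B, Site C}: total = 1383
Best pair: {Site A, Site B} with total 518.

{Site A, Site B}, total 518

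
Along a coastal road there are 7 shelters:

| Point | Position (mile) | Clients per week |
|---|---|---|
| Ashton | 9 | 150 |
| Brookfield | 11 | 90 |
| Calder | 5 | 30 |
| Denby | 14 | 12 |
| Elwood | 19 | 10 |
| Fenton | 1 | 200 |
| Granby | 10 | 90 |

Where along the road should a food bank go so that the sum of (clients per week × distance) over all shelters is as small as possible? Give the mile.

For a sum of weighted absolute distances on a line, the optimum is the weighted median (not the mean). Total weight W = 582; half-weight = 291.
Sort by position and accumulate weight:
  mile 1 (Fenton, w=200) → cum 200
  mile 5 (Calder, w=30) → cum 230
  mile 9 (Ashton, w=150) → cum 380  ≥ 291 → median here
  mile 10 (Granby, w=90) → cum 470
  mile 11 (Brookfield, w=90) → cum 560
  mile 14 (Denby, w=12) → cum 572
  mile 19 (Elwood, w=10) → cum 582
Optimal location: mile 9.

x = 9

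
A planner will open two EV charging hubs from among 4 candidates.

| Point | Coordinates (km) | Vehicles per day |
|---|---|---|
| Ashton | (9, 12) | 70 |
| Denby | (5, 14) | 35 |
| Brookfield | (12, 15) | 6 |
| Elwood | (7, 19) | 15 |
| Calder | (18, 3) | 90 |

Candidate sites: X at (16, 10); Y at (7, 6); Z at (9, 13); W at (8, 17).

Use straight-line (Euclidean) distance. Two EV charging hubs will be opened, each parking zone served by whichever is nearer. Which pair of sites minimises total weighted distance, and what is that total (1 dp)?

{X, Z}, total 986.0

Evaluate every pair (each demand assigned to the nearer of the two):
  {X, Z}: total = 986.0
  {X, W}: total = 1221.0
  {Y, Z}: total = 1357.0
  {Z, W}: total = 1480.3
  {Y, W}: total = 1592.0
  {X, Y}: total = 1615.9
Best pair: {X, Z} with total 986.0.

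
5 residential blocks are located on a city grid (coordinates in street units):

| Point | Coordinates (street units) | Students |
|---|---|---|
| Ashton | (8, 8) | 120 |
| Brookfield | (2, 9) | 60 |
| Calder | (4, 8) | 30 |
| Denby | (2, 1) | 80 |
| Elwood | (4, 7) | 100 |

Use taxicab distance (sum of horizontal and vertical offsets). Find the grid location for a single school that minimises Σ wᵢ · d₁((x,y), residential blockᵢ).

(4, 8)

Manhattan distance separates: Σwᵢ(|x−xᵢ|+|y−yᵢ|) = Σwᵢ|x−xᵢ| + Σwᵢ|y−yᵢ|, so x and y are optimised independently as 1-D weighted medians.
Total weight W = 390; half = 195.
x-coordinate, sorted with cumulative weight:
  x=2 (Brookfield, w=60) cum 60
  x=2 (Denby, w=80) cum 140
  x=4 (Calder, w=30) cum 170
  x=4 (Elwood, w=100) cum 270  ← median
  x=8 (Ashton, w=120) cum 390
⇒ x* = 4
y-coordinate, sorted with cumulative weight:
  y=1 (Denby, w=80) cum 80
  y=7 (Elwood, w=100) cum 180
  y=8 (Ashton, w=120) cum 300  ← median
  y=8 (Calder, w=30) cum 330
  y=9 (Brookfield, w=60) cum 390
⇒ y* = 8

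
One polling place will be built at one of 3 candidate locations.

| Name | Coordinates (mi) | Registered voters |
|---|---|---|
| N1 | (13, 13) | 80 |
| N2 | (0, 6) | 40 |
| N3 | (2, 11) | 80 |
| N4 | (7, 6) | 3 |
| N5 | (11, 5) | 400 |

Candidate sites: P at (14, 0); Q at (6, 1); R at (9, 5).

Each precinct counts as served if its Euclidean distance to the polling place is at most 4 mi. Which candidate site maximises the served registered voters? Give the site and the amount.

Coverage radius r = 4 mi; a point is covered iff (Δx)²+(Δy)² ≤ 4² = 16.
  P (14, 0): covers {none} → 0
  Q (6, 1): covers {none} → 0
  R (9, 5): covers {N4, N5} → 403
Maximum coverage at R: 403 registered voters.

R, covering 403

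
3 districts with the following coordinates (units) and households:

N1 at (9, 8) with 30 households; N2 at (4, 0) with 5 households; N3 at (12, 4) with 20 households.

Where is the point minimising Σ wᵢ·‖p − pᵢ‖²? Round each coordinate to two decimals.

(9.64, 5.82)

The minimiser of Σwᵢ‖p−pᵢ‖² is the weighted centroid p* = (Σwᵢpᵢ)/(Σwᵢ).
Σwᵢ = 55.
Σwᵢxᵢ = 30·9 + 5·4 + 20·12 = 530.
Σwᵢyᵢ = 30·8 + 5·0 + 20·4 = 320.
x* = 530/55 = 9.64, y* = 320/55 = 5.82.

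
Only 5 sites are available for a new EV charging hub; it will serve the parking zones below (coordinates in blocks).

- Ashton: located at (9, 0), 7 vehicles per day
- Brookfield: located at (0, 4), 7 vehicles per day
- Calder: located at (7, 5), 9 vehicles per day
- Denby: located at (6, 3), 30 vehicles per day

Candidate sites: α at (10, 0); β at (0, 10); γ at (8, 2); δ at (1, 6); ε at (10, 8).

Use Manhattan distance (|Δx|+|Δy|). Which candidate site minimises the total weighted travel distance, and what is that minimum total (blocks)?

Total weighted distance at each candidate:
  α (10, 0): total = 387
  β (0, 10): total = 673
  γ (8, 2): total = 217
  δ (1, 6): total = 422
  ε (10, 8): total = 485
Minimum is at γ with total 217 blocks.

γ, total 217 blocks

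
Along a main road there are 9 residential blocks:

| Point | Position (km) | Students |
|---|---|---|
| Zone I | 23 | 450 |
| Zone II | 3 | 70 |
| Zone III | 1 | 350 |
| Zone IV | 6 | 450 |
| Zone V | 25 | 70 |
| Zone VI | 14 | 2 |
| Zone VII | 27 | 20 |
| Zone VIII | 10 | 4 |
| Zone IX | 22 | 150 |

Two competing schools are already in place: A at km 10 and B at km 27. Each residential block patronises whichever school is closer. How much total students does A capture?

The indifferent point is the midpoint (10+27)/2 = 18.5; residential blocks left of it (closer to A at 10) go to A, those right go to B.
  Zone III at 1 (w=350) → A
  Zone II at 3 (w=70) → A
  Zone IV at 6 (w=450) → A
  Zone VIII at 10 (w=4) → A
  Zone VI at 14 (w=2) → A
  Zone IX at 22 (w=150) → B
  Zone I at 23 (w=450) → B
  Zone V at 25 (w=70) → B
  Zone VII at 27 (w=20) → B
A captures 876; B captures 690.

876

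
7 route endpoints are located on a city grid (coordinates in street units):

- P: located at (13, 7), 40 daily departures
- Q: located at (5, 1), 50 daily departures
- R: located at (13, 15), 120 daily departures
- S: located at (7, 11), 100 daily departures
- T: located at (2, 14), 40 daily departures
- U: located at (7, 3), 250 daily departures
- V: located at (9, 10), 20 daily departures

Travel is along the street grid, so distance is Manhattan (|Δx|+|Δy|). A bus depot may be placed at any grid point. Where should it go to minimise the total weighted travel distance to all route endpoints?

Manhattan distance separates: Σwᵢ(|x−xᵢ|+|y−yᵢ|) = Σwᵢ|x−xᵢ| + Σwᵢ|y−yᵢ|, so x and y are optimised independently as 1-D weighted medians.
Total weight W = 620; half = 310.
x-coordinate, sorted with cumulative weight:
  x=2 (T, w=40) cum 40
  x=5 (Q, w=50) cum 90
  x=7 (S, w=100) cum 190
  x=7 (U, w=250) cum 440  ← median
  x=9 (V, w=20) cum 460
  x=13 (P, w=40) cum 500
  x=13 (R, w=120) cum 620
⇒ x* = 7
y-coordinate, sorted with cumulative weight:
  y=1 (Q, w=50) cum 50
  y=3 (U, w=250) cum 300
  y=7 (P, w=40) cum 340  ← median
  y=10 (V, w=20) cum 360
  y=11 (S, w=100) cum 460
  y=14 (T, w=40) cum 500
  y=15 (R, w=120) cum 620
⇒ y* = 7

(7, 7)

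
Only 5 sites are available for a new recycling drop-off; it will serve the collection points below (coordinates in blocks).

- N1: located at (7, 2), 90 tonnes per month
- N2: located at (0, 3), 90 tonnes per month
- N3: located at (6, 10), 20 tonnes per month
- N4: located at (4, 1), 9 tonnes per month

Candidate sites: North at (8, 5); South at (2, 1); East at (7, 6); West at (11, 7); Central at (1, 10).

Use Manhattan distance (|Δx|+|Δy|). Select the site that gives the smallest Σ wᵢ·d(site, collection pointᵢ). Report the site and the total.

South, total 1178 blocks

Total weighted distance at each candidate:
  North (8, 5): total = 1472
  South (2, 1): total = 1178
  East (7, 6): total = 1432
  West (11, 7): total = 2437
  Central (1, 10): total = 2188
Minimum is at South with total 1178 blocks.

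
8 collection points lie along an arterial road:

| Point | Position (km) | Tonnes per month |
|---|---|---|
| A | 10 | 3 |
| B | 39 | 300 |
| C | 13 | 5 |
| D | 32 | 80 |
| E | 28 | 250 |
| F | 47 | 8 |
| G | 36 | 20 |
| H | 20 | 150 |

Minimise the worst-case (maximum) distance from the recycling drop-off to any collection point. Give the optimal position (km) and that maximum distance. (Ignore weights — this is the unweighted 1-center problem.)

location 28.5, max distance 18.5

The 1-center on a line is the midpoint of the two extreme points: leftmost at 10, rightmost at 47.
Optimal location = (10 + 47)/2 = 28.5; maximum distance = (47 − 10)/2 = 18.5.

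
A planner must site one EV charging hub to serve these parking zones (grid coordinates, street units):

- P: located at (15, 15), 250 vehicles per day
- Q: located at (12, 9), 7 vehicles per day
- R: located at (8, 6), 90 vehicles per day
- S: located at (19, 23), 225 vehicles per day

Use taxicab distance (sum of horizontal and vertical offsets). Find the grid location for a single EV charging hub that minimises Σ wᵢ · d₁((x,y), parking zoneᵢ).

(15, 15)

Manhattan distance separates: Σwᵢ(|x−xᵢ|+|y−yᵢ|) = Σwᵢ|x−xᵢ| + Σwᵢ|y−yᵢ|, so x and y are optimised independently as 1-D weighted medians.
Total weight W = 572; half = 286.
x-coordinate, sorted with cumulative weight:
  x=8 (R, w=90) cum 90
  x=12 (Q, w=7) cum 97
  x=15 (P, w=250) cum 347  ← median
  x=19 (S, w=225) cum 572
⇒ x* = 15
y-coordinate, sorted with cumulative weight:
  y=6 (R, w=90) cum 90
  y=9 (Q, w=7) cum 97
  y=15 (P, w=250) cum 347  ← median
  y=23 (S, w=225) cum 572
⇒ y* = 15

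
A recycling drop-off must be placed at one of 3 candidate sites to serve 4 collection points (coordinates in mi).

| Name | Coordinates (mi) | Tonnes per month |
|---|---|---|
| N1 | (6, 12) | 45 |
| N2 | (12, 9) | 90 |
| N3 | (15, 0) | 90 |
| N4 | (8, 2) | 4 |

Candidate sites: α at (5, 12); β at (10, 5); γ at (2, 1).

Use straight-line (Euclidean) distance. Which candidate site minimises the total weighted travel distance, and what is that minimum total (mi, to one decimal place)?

β, total 1416.1 mi

Total weighted distance at each candidate:
  α (5, 12): total = 2178.0
  β (10, 5): total = 1416.1
  γ (2, 1): total = 2877.1
Minimum is at β with total 1416.1 mi.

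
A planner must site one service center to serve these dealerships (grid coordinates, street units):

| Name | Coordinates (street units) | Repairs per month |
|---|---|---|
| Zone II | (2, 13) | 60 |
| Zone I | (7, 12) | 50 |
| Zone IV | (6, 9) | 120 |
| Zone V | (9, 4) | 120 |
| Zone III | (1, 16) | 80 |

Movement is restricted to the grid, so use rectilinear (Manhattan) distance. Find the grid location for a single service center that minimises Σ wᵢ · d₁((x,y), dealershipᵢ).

(6, 9)

Manhattan distance separates: Σwᵢ(|x−xᵢ|+|y−yᵢ|) = Σwᵢ|x−xᵢ| + Σwᵢ|y−yᵢ|, so x and y are optimised independently as 1-D weighted medians.
Total weight W = 430; half = 215.
x-coordinate, sorted with cumulative weight:
  x=1 (Zone III, w=80) cum 80
  x=2 (Zone II, w=60) cum 140
  x=6 (Zone IV, w=120) cum 260  ← median
  x=7 (Zone I, w=50) cum 310
  x=9 (Zone V, w=120) cum 430
⇒ x* = 6
y-coordinate, sorted with cumulative weight:
  y=4 (Zone V, w=120) cum 120
  y=9 (Zone IV, w=120) cum 240  ← median
  y=12 (Zone I, w=50) cum 290
  y=13 (Zone II, w=60) cum 350
  y=16 (Zone III, w=80) cum 430
⇒ y* = 9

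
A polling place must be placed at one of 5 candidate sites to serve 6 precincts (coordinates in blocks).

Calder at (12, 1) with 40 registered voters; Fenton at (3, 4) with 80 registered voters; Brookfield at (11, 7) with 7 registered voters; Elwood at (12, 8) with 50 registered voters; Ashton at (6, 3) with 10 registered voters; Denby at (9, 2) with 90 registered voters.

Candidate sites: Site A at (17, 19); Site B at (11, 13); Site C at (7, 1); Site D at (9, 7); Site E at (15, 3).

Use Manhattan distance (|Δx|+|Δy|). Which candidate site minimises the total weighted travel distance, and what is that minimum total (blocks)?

Total weighted distance at each candidate:
  Site A (17, 19): total = 6686
  Site B (11, 13): total = 3542
  Site C (7, 1): total = 1730
  Site D (9, 7): total = 1814
  Site E (15, 3): total = 2416
Minimum is at Site C with total 1730 blocks.

Site C, total 1730 blocks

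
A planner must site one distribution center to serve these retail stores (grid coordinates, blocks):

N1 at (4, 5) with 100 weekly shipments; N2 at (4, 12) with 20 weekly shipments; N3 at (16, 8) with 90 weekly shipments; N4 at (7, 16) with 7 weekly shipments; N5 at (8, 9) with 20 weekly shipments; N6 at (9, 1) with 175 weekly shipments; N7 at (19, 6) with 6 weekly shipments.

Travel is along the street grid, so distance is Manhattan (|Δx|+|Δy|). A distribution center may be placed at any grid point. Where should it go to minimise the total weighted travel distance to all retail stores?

(9, 5)

Manhattan distance separates: Σwᵢ(|x−xᵢ|+|y−yᵢ|) = Σwᵢ|x−xᵢ| + Σwᵢ|y−yᵢ|, so x and y are optimised independently as 1-D weighted medians.
Total weight W = 418; half = 209.
x-coordinate, sorted with cumulative weight:
  x=4 (N1, w=100) cum 100
  x=4 (N2, w=20) cum 120
  x=7 (N4, w=7) cum 127
  x=8 (N5, w=20) cum 147
  x=9 (N6, w=175) cum 322  ← median
  x=16 (N3, w=90) cum 412
  x=19 (N7, w=6) cum 418
⇒ x* = 9
y-coordinate, sorted with cumulative weight:
  y=1 (N6, w=175) cum 175
  y=5 (N1, w=100) cum 275  ← median
  y=6 (N7, w=6) cum 281
  y=8 (N3, w=90) cum 371
  y=9 (N5, w=20) cum 391
  y=12 (N2, w=20) cum 411
  y=16 (N4, w=7) cum 418
⇒ y* = 5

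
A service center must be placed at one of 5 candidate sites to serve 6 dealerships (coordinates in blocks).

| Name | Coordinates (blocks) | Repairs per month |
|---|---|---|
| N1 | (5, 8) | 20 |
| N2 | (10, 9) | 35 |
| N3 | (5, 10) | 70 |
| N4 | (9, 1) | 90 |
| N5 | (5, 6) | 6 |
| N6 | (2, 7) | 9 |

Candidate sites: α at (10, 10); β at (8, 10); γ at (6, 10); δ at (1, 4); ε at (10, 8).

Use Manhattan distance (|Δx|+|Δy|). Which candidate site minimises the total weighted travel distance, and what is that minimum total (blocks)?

Total weighted distance at each candidate:
  α (10, 10): total = 1578
  β (8, 10): total = 1438
  γ (6, 10): total = 1478
  δ (1, 4): total = 2412
  ε (10, 8): total = 1468
Minimum is at β with total 1438 blocks.

β, total 1438 blocks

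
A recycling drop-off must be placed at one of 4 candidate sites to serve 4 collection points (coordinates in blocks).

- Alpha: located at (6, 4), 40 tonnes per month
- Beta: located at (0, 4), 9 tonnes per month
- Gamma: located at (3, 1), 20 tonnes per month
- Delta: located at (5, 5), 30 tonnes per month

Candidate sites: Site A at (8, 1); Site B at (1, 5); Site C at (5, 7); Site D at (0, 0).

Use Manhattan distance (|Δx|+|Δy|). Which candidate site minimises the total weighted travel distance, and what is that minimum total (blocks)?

Total weighted distance at each candidate:
  Site A (8, 1): total = 609
  Site B (1, 5): total = 498
  Site C (5, 7): total = 452
  Site D (0, 0): total = 816
Minimum is at Site C with total 452 blocks.

Site C, total 452 blocks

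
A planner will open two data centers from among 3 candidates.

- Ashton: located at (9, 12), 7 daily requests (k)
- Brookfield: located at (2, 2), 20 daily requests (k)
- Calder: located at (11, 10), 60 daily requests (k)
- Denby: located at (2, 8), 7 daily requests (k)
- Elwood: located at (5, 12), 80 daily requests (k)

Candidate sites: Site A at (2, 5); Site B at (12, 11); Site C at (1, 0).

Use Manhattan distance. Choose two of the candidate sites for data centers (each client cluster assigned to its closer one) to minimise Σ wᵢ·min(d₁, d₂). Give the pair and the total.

{Site A, Site B}, total 869

Evaluate every pair (each demand assigned to the nearer of the two):
  {Site A, Site B}: total = 869
  {Site B, Site C}: total = 911
  {Site A, Site C}: total = 1819
Best pair: {Site A, Site B} with total 869.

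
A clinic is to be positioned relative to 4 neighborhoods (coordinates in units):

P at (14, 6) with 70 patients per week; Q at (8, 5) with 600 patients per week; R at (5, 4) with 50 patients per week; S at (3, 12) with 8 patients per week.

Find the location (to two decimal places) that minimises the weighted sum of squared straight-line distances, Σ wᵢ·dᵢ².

The minimiser of Σwᵢ‖p−pᵢ‖² is the weighted centroid p* = (Σwᵢpᵢ)/(Σwᵢ).
Σwᵢ = 728.
Σwᵢxᵢ = 70·14 + 600·8 + 50·5 + 8·3 = 6054.
Σwᵢyᵢ = 70·6 + 600·5 + 50·4 + 8·12 = 3716.
x* = 6054/728 = 8.32, y* = 3716/728 = 5.10.

(8.32, 5.10)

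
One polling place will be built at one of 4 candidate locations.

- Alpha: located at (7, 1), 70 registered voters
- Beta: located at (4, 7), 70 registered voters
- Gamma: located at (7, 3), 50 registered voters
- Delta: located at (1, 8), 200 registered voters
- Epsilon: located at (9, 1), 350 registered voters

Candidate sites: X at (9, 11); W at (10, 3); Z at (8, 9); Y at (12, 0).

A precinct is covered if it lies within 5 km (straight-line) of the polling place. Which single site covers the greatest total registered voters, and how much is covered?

W, covering 470

Coverage radius r = 5 km; a point is covered iff (Δx)²+(Δy)² ≤ 5² = 25.
  X (9, 11): covers {none} → 0
  W (10, 3): covers {Alpha, Gamma, Epsilon} → 470
  Z (8, 9): covers {Beta} → 70
  Y (12, 0): covers {Epsilon} → 350
Maximum coverage at W: 470 registered voters.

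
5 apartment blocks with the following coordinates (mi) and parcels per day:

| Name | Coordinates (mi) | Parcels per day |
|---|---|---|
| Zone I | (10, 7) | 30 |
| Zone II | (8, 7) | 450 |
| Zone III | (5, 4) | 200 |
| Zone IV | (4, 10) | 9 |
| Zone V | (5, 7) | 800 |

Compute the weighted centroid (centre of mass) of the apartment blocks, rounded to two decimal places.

The minimiser of Σwᵢ‖p−pᵢ‖² is the weighted centroid p* = (Σwᵢpᵢ)/(Σwᵢ).
Σwᵢ = 1489.
Σwᵢxᵢ = 30·10 + 450·8 + 200·5 + 9·4 + 800·5 = 8936.
Σwᵢyᵢ = 30·7 + 450·7 + 200·4 + 9·10 + 800·7 = 9850.
x* = 8936/1489 = 6.00, y* = 9850/1489 = 6.62.

(6.00, 6.62)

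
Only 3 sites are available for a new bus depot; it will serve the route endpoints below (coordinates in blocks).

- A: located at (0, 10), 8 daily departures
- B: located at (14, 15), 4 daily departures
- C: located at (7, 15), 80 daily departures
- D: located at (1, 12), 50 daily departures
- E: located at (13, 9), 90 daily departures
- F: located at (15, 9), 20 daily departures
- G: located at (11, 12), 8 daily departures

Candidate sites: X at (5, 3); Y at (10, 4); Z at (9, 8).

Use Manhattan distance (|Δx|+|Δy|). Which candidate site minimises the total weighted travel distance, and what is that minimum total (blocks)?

Z, total 2094 blocks

Total weighted distance at each candidate:
  X (5, 3): total = 3650
  Y (10, 4): total = 3150
  Z (9, 8): total = 2094
Minimum is at Z with total 2094 blocks.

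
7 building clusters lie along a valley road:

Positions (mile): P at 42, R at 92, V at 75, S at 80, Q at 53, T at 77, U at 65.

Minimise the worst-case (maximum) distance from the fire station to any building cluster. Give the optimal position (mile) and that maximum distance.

location 67, max distance 25

The 1-center on a line is the midpoint of the two extreme points: leftmost at 42, rightmost at 92.
Optimal location = (42 + 92)/2 = 67; maximum distance = (92 − 42)/2 = 25.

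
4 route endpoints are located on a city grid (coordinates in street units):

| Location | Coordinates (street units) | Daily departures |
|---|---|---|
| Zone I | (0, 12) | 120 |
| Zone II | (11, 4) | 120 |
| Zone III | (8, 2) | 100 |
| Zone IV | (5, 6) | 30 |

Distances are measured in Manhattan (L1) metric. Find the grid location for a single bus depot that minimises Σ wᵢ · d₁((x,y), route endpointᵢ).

(8, 4)

Manhattan distance separates: Σwᵢ(|x−xᵢ|+|y−yᵢ|) = Σwᵢ|x−xᵢ| + Σwᵢ|y−yᵢ|, so x and y are optimised independently as 1-D weighted medians.
Total weight W = 370; half = 185.
x-coordinate, sorted with cumulative weight:
  x=0 (Zone I, w=120) cum 120
  x=5 (Zone IV, w=30) cum 150
  x=8 (Zone III, w=100) cum 250  ← median
  x=11 (Zone II, w=120) cum 370
⇒ x* = 8
y-coordinate, sorted with cumulative weight:
  y=2 (Zone III, w=100) cum 100
  y=4 (Zone II, w=120) cum 220  ← median
  y=6 (Zone IV, w=30) cum 250
  y=12 (Zone I, w=120) cum 370
⇒ y* = 4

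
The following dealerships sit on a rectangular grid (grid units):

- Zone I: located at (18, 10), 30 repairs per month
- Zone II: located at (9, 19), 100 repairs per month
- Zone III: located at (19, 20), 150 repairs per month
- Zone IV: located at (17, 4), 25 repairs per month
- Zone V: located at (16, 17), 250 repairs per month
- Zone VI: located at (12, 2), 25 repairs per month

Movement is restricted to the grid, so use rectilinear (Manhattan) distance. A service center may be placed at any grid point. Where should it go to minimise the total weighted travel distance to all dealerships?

(16, 17)

Manhattan distance separates: Σwᵢ(|x−xᵢ|+|y−yᵢ|) = Σwᵢ|x−xᵢ| + Σwᵢ|y−yᵢ|, so x and y are optimised independently as 1-D weighted medians.
Total weight W = 580; half = 290.
x-coordinate, sorted with cumulative weight:
  x=9 (Zone II, w=100) cum 100
  x=12 (Zone VI, w=25) cum 125
  x=16 (Zone V, w=250) cum 375  ← median
  x=17 (Zone IV, w=25) cum 400
  x=18 (Zone I, w=30) cum 430
  x=19 (Zone III, w=150) cum 580
⇒ x* = 16
y-coordinate, sorted with cumulative weight:
  y=2 (Zone VI, w=25) cum 25
  y=4 (Zone IV, w=25) cum 50
  y=10 (Zone I, w=30) cum 80
  y=17 (Zone V, w=250) cum 330  ← median
  y=19 (Zone II, w=100) cum 430
  y=20 (Zone III, w=150) cum 580
⇒ y* = 17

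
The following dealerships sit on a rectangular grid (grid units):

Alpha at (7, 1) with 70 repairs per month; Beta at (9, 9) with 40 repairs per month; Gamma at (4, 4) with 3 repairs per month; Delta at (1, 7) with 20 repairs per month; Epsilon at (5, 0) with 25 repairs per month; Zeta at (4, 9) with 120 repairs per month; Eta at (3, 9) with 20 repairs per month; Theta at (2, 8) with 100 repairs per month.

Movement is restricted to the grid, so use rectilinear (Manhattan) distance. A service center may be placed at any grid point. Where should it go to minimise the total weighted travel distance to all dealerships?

(4, 8)

Manhattan distance separates: Σwᵢ(|x−xᵢ|+|y−yᵢ|) = Σwᵢ|x−xᵢ| + Σwᵢ|y−yᵢ|, so x and y are optimised independently as 1-D weighted medians.
Total weight W = 398; half = 199.
x-coordinate, sorted with cumulative weight:
  x=1 (Delta, w=20) cum 20
  x=2 (Theta, w=100) cum 120
  x=3 (Eta, w=20) cum 140
  x=4 (Gamma, w=3) cum 143
  x=4 (Zeta, w=120) cum 263  ← median
  x=5 (Epsilon, w=25) cum 288
  x=7 (Alpha, w=70) cum 358
  x=9 (Beta, w=40) cum 398
⇒ x* = 4
y-coordinate, sorted with cumulative weight:
  y=0 (Epsilon, w=25) cum 25
  y=1 (Alpha, w=70) cum 95
  y=4 (Gamma, w=3) cum 98
  y=7 (Delta, w=20) cum 118
  y=8 (Theta, w=100) cum 218  ← median
  y=9 (Beta, w=40) cum 258
  y=9 (Zeta, w=120) cum 378
  y=9 (Eta, w=20) cum 398
⇒ y* = 8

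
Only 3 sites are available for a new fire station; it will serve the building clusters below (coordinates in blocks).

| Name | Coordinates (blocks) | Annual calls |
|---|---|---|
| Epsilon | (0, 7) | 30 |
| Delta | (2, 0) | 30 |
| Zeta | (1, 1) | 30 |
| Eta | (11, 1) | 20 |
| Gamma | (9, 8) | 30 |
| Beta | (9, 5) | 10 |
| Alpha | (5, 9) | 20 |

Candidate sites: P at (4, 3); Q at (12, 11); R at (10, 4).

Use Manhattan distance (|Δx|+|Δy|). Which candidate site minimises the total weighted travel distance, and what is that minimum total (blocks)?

Total weighted distance at each candidate:
  P (4, 3): total = 1230
  Q (12, 11): total = 2410
  R (10, 4): total = 1560
Minimum is at P with total 1230 blocks.

P, total 1230 blocks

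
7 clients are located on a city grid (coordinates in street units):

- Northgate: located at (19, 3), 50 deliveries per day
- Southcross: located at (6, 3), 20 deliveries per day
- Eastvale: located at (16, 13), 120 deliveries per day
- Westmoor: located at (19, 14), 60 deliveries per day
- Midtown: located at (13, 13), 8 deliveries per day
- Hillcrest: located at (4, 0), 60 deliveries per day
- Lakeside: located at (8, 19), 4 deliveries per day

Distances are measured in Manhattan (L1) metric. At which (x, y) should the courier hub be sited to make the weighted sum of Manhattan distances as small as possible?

Manhattan distance separates: Σwᵢ(|x−xᵢ|+|y−yᵢ|) = Σwᵢ|x−xᵢ| + Σwᵢ|y−yᵢ|, so x and y are optimised independently as 1-D weighted medians.
Total weight W = 322; half = 161.
x-coordinate, sorted with cumulative weight:
  x=4 (Hillcrest, w=60) cum 60
  x=6 (Southcross, w=20) cum 80
  x=8 (Lakeside, w=4) cum 84
  x=13 (Midtown, w=8) cum 92
  x=16 (Eastvale, w=120) cum 212  ← median
  x=19 (Northgate, w=50) cum 262
  x=19 (Westmoor, w=60) cum 322
⇒ x* = 16
y-coordinate, sorted with cumulative weight:
  y=0 (Hillcrest, w=60) cum 60
  y=3 (Northgate, w=50) cum 110
  y=3 (Southcross, w=20) cum 130
  y=13 (Eastvale, w=120) cum 250  ← median
  y=13 (Midtown, w=8) cum 258
  y=14 (Westmoor, w=60) cum 318
  y=19 (Lakeside, w=4) cum 322
⇒ y* = 13

(16, 13)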